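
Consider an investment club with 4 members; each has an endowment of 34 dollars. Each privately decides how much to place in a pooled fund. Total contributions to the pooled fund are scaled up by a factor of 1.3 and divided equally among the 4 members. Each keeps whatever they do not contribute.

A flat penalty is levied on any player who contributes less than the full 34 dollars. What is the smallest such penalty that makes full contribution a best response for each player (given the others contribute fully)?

Given the others contribute fully, the best deviation is to contribute 0 (any partial contribution still incurs the fine and gives up units whose private return 0.3250 is below 1).
Deviating from 34 to 0 saves 34 dollars but forfeits the deviator's share of the drop in the pooled fund: 1.3/4 × 34 = 11.05.
So the deviation gain is 34 − 11.05 = 22.95, and the fine must be at least 22.95 dollars to wipe it out.

22.95 dollars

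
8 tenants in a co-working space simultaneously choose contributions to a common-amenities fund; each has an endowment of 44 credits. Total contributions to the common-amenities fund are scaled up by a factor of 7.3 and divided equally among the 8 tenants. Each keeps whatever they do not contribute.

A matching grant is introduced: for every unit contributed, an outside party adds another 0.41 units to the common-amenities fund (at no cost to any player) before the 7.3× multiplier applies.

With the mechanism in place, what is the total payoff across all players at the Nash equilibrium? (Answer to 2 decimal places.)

3623.14 credits

Under the mechanism each unit contributed yields 7.3 × 1.41 / 8 = 1.2866 back to its contributor per unit of net cost, which exceeds 1, making full contribution the dominant choice for everyone.
So the Nash equilibrium is full contribution by all 8; the group earns 7.3 × 1.41 × 352 = 3623.14.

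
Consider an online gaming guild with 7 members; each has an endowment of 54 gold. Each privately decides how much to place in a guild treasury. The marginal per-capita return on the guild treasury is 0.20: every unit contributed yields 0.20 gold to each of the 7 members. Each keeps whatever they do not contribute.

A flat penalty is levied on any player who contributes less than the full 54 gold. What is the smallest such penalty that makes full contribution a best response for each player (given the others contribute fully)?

Given the others contribute fully, the best deviation is to contribute 0 (any partial contribution still incurs the fine and gives up units whose private return 0.20 is below 1).
Deviating from 54 to 0 saves 54 gold but forfeits the deviator's share of the drop in the guild treasury: 0.20 × 54 = 10.80.
So the deviation gain is 54 − 10.80 = 43.20, and the fine must be at least 43.20 gold to wipe it out.

43.20 gold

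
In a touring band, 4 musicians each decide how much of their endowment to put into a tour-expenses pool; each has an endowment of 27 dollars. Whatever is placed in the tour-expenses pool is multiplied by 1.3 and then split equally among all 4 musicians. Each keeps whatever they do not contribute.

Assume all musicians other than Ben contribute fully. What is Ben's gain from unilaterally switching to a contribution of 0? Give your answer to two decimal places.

Switching from a contribution of 27 to 0 lets Ben keep an extra 27 dollars, but lowers the tour-expenses pool by 27, which costs Ben their own share of that drop: 1.3/4 × 27 = 8.77.
Net gain = 27 − 8.77 = 18.23. The private return per contributed unit (0.3250) is below 1, so free-riding is indeed the best response regardless of what the others do.

18.23 dollars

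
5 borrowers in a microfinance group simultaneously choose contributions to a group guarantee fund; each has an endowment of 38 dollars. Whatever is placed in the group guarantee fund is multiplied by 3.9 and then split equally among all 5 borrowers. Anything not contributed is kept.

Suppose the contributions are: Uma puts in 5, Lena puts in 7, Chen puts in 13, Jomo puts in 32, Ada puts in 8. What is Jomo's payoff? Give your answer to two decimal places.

56.70 dollars

Total contributed: 5 + 7 + 13 + 32 + 8 = 65.
Each receives 3.9 × 65 / 5 = 50.70 from the group guarantee fund.
Jomo keeps 38 − 32 = 6, so Jomo's payoff is 6 + 50.70 = 56.70.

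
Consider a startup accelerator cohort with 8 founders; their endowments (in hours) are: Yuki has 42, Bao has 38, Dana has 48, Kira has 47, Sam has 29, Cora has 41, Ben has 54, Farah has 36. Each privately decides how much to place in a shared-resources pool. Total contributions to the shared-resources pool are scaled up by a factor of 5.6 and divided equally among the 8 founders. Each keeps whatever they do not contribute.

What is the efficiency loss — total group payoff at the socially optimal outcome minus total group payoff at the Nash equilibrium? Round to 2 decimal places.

1541.00 hours

The private return per contributed unit is 5.6/8 = 0.7000 < 1 for every player regardless of endowment, so the Nash equilibrium is zero contribution and the group total is Σ E_j = 42 + 38 + 48 + 47 + 29 + 41 + 54 + 36 = 335.
Each contributed unit returns 5.600 to the group, so the social optimum is full contribution by everyone: group total = 5.600 × 335 = 1876.00.
Efficiency loss = (5.600 − 1) × 335 = 1541.00.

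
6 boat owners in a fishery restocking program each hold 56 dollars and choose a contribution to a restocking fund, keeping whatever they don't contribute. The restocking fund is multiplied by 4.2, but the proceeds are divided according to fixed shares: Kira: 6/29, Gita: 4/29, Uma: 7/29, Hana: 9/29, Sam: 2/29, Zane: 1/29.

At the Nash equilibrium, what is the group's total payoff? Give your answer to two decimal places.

694.40 dollars

A player with share s gets back 4.2·s per unit contributed, so full contribution is dominant for anyone with s > 1/4.2 = 0.2381 and zero contribution is dominant for anyone below.
The shares above 0.2381 belong to Uma and Hana, contributing 56 each; the remaining 4 contribute 0. Total contributed: 112.
The restocking fund pays out 4.2 × 112 = 470.40 in total (split across the unequal shares, but the aggregate is all that matters for the group sum).
The 4 free-riders keep 56 each, adding 224. Group total = 224 + 470.40 = 694.40.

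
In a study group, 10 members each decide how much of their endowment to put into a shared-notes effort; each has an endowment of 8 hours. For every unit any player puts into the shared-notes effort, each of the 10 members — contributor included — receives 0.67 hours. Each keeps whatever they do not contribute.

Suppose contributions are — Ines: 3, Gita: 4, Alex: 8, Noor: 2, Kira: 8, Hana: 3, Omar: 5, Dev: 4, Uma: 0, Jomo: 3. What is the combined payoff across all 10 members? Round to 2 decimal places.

308.00 hours

Total contributed: 3 + 4 + 8 + 2 + 8 + 3 + 5 + 4 + 0 + 3 = 40; total kept: 10 × 8 − 40 = 40.
The shared-notes effort pays out 0.67 × 10 × 40 = 268.00 in aggregate.
Group total = 40 + 268.00 = 308.00.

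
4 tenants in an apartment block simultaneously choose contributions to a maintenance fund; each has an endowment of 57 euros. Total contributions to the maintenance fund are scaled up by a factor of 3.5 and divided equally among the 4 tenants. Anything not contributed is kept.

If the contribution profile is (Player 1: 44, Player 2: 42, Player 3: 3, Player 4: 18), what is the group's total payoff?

495.50 euros

Total contributed: 44 + 42 + 3 + 18 = 107; total kept: 4 × 57 − 107 = 121.
The maintenance fund pays out 3.5 × 107 = 374.50 in aggregate.
Group total = 121 + 374.50 = 495.50.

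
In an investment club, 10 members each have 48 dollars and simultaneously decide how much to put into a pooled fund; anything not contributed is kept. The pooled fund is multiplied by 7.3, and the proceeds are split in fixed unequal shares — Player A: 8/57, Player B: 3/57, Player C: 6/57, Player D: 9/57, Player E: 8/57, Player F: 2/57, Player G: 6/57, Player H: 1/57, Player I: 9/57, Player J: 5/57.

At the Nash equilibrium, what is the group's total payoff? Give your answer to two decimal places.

Each unit j contributes comes back to j as 7.3 × (j's share), so j prefers to contribute only if that share exceeds 1/7.3 = 0.1370; otherwise keeping the unit dominates.
Player A, Player D, Player E and Player I clear that bar, contributing 48 each; the remaining 6 contribute 0. Total contributed: 192.
The pooled fund pays out 7.3 × 192 = 1401.60 in total (split across the unequal shares, but the aggregate is all that matters for the group sum).
The 6 free-riders keep 48 each, adding 288. Group total = 288 + 1401.60 = 1689.60.

1689.60 dollars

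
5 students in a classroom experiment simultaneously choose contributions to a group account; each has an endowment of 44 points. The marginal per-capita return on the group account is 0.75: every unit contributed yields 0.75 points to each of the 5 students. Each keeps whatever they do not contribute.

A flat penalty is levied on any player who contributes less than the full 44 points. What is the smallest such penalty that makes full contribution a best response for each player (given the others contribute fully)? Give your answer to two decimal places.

11.00 points

Given the others contribute fully, the best deviation is to contribute 0 (any partial contribution still incurs the fine and gives up units whose private return 0.75 is below 1).
Deviating from 44 to 0 saves 44 points but forfeits the deviator's share of the drop in the group account: 0.75 × 44 = 33.00.
So the deviation gain is 44 − 33.00 = 11.00, and the fine must be at least 11.00 points to wipe it out.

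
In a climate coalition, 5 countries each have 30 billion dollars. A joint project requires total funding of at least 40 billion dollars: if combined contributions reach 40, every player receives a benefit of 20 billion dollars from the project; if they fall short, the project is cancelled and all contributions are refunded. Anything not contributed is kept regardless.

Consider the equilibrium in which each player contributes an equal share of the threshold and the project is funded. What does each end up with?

42 billion dollars

Equal share of the threshold: 40/5 = 8.
At this profile no one gains by cutting their contribution: any cut drops the total below 40, the project is cancelled, contributions are refunded, and the deviator ends with 30, which is less than 30 − 8 + 20 = 42. Contributing more than 8 just wastes the excess. So contributing exactly 8 is a best response.
Each player's payoff: 30 − 8 + 20 = 42.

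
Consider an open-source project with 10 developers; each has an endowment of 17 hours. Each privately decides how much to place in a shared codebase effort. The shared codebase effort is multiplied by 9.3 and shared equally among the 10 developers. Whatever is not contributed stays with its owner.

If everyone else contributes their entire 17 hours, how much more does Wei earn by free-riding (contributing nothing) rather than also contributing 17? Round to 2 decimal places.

Switching from a contribution of 17 to 0 lets Wei keep an extra 17 hours, but lowers the shared codebase effort by 17, which costs Wei their own share of that drop: 9.3/10 × 17 = 15.81.
Net gain = 17 − 15.81 = 1.19. The private return per contributed unit (0.9300) is below 1, so free-riding is indeed the best response regardless of what the others do.

1.19 hours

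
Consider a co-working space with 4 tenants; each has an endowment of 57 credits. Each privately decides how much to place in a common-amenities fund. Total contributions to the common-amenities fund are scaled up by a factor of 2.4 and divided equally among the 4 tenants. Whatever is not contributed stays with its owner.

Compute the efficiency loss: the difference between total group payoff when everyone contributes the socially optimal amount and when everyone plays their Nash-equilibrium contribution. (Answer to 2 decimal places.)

319.20 credits

Each contributed unit returns 2.4/4 = 0.6000 to its contributor — below 1 — so contributing 0 is dominant for every player. At the Nash equilibrium everyone keeps their 57, and the group total is 4 × 57 = 228.
Each contributed unit returns 2.400 to the group as a whole (0.6000 to each of 4 players), which exceeds 1, so the social optimum is full contribution: group total = 2.400 × 228 = 547.20.
Efficiency loss = 547.20 − 228 = 319.20.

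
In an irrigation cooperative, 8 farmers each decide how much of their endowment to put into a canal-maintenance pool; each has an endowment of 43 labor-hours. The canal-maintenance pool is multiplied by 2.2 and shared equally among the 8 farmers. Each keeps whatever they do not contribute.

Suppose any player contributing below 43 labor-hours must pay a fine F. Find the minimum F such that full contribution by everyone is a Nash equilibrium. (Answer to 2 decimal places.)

31.18 labor-hours

Given the others contribute fully, the best deviation is to contribute 0 (any partial contribution still incurs the fine and gives up units whose private return 0.2750 is below 1).
Deviating from 43 to 0 saves 43 labor-hours but forfeits the deviator's share of the drop in the canal-maintenance pool: 2.2/8 × 43 = 11.82.
So the deviation gain is 43 − 11.82 = 31.18, and the fine must be at least 31.18 labor-hours to wipe it out.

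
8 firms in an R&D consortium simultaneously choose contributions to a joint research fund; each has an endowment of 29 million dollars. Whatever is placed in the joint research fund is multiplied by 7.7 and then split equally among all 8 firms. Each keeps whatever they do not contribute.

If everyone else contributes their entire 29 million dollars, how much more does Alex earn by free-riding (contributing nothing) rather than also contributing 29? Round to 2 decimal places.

1.09 million dollars

Switching from a contribution of 29 to 0 lets Alex keep an extra 29 million dollars, but lowers the joint research fund by 29, which costs Alex their own share of that drop: 7.7/8 × 29 = 27.91.
Net gain = 29 − 27.91 = 1.09. The private return per contributed unit (0.9625) is below 1, so free-riding is indeed the best response regardless of what the others do.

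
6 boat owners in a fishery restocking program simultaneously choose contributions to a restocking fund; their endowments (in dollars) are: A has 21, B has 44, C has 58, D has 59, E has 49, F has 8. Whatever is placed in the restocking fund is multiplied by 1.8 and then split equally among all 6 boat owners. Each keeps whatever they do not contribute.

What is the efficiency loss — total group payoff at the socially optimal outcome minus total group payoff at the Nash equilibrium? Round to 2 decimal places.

191.20 dollars

The private return per contributed unit is 1.8/6 = 0.3000 < 1 for every player regardless of endowment, so the Nash equilibrium is zero contribution and the group total is Σ E_j = 21 + 44 + 58 + 59 + 49 + 8 = 239.
Each contributed unit returns 1.800 to the group, so the social optimum is full contribution by everyone: group total = 1.800 × 239 = 430.20.
Efficiency loss = (1.800 − 1) × 239 = 191.20.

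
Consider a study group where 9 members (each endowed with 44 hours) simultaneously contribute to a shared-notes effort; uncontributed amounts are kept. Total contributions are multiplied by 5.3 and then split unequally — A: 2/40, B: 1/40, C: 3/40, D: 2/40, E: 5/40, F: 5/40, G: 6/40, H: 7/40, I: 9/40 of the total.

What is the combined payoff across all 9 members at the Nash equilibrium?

For player j, contributing a unit is worthwhile iff 5.3 × (j's share) ≥ 1, i.e. iff j's share is at least 0.1887.
I alone (share 9/40) is above the threshold, contributing 44; the remaining 8 contribute 0. Total contributed: 44.
The shared-notes effort pays out 5.3 × 44 = 233.20 in total (split across the unequal shares, but the aggregate is all that matters for the group sum).
The 8 free-riders keep 44 each, adding 352. Group total = 352 + 233.20 = 585.20.

585.20 hours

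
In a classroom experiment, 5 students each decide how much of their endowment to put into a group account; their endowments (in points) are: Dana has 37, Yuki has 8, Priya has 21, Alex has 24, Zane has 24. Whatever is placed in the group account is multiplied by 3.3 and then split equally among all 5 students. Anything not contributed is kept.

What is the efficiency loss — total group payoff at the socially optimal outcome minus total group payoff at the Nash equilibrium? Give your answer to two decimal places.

The private return per contributed unit is 3.3/5 = 0.6600 < 1 for every player regardless of endowment, so the Nash equilibrium is zero contribution and the group total is Σ E_j = 37 + 8 + 21 + 24 + 24 = 114.
Each contributed unit returns 3.300 to the group, so the social optimum is full contribution by everyone: group total = 3.300 × 114 = 376.20.
Efficiency loss = (3.300 − 1) × 114 = 262.20.

262.20 points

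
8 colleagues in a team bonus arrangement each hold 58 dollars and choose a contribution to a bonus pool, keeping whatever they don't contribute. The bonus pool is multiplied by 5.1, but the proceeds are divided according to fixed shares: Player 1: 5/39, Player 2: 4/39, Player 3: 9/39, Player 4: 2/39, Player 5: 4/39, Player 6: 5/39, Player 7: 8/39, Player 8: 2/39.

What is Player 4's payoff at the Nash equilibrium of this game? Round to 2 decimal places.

88.34 dollars

Player j's private return per contributed unit is 5.1 × (j's share). Contributing is weakly dominant for j when that share is at least 1/5.1 = 0.1961, and contributing 0 is dominant otherwise.
Player 3 and Player 7 are above the threshold, contributing 58 each; the remaining 6 contribute 0. Total contributed: 116.
Player 4 keeps 58 and receives 5.1 × 116 × 2/39 = 30.34 from the bonus pool, for a payoff of 88.34.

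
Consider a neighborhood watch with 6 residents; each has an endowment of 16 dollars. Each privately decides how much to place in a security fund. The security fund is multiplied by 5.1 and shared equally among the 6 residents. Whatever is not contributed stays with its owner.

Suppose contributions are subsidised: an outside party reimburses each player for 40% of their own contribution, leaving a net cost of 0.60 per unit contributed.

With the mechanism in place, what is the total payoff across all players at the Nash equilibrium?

528.00 dollars

With the mechanism, a contributed unit returns (5.1/6) / 0.60 = 1.4167 per unit of net cost to the contributor — now above 1 — so contributing fully is weakly dominant for every player.
So the Nash equilibrium is full contribution by all 6; the group earns 6 × (16 × 0.40 + 5.1 × 16) = 528.00.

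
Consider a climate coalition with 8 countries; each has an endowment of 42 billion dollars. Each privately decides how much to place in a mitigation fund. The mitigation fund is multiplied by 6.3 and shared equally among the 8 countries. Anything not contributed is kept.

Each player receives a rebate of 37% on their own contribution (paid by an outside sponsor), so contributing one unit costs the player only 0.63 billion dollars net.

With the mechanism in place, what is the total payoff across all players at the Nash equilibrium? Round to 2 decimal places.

Under the mechanism each unit contributed yields (6.3/8) / 0.63 = 1.2500 back to its contributor per unit of net cost, which exceeds 1, making full contribution the dominant choice for everyone.
So the Nash equilibrium is full contribution by all 8; the group earns 8 × (42 × 0.37 + 6.3 × 42) = 2241.12.

2241.12 billion dollars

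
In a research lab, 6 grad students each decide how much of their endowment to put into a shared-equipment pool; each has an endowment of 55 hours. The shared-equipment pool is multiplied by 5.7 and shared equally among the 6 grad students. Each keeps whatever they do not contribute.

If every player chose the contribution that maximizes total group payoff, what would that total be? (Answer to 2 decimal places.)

Each contributed unit returns 5.700 to the group as a whole (0.9500 to each of 6 players), which exceeds 1, so the social optimum is full contribution: group total = 5.700 × 330 = 1881.00.

1881.00 hours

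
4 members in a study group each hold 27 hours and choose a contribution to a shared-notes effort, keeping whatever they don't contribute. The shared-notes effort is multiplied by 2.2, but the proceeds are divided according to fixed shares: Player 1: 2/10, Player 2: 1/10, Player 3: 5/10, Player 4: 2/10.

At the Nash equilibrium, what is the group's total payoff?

Player j's private return per contributed unit is 2.2 × (j's share). Contributing is weakly dominant for j when that share is at least 1/2.2 = 0.4545, and contributing 0 is dominant otherwise.
The only share above 0.4545 is Player 3's 5/10, contributing 27; the remaining 3 contribute 0. Total contributed: 27.
The shared-notes effort pays out 2.2 × 27 = 59.40 in total (split across the unequal shares, but the aggregate is all that matters for the group sum).
The 3 free-riders keep 27 each, adding 81. Group total = 81 + 59.40 = 140.40.

140.40 hours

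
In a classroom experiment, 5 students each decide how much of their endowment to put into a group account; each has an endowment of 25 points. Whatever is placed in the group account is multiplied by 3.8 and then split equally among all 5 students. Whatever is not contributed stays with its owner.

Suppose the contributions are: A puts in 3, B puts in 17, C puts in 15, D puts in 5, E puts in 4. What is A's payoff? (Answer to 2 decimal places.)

Total contributed: 3 + 17 + 15 + 5 + 4 = 44.
Each receives 3.8 × 44 / 5 = 33.44 from the group account.
A keeps 25 − 3 = 22, so A's payoff is 22 + 33.44 = 55.44.

55.44 points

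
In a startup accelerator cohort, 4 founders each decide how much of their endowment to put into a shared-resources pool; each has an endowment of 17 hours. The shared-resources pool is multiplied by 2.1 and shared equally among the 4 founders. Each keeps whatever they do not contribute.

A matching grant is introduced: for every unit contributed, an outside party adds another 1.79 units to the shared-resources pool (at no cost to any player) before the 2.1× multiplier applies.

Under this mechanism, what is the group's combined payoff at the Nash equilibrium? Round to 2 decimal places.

398.41 hours

With the mechanism, a contributed unit returns 2.1 × 2.79 / 4 = 1.4648 per unit of net cost to the contributor — now above 1 — so contributing fully is weakly dominant for every player.
At the Nash equilibrium everyone contributes 17. Group total payoff = 2.1 × 2.79 × 68 = 398.41.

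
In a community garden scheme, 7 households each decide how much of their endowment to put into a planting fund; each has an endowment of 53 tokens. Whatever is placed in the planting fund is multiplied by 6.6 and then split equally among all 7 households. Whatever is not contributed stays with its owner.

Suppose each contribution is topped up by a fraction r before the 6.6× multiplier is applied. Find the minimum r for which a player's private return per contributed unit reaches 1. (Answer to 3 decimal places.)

0.061

With matching at rate r, one contributed unit becomes (1 + r) in the planting fund and returns 6.6 × (1 + r) / 7 to the contributor.
Setting this equal to 1: 1 + r = 7/6.6 = 1.0606.
So the minimum matching rate is r = 1.0606 − 1 = 0.061.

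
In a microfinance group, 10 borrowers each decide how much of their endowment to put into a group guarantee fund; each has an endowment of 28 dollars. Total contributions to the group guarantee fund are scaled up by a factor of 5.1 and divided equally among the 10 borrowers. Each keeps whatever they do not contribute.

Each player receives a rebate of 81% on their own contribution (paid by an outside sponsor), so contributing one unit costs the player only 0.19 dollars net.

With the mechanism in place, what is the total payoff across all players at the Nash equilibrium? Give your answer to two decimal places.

With the mechanism, a contributed unit returns (5.1/10) / 0.19 = 2.6842 per unit of net cost to the contributor — now above 1 — so contributing fully is weakly dominant for every player.
At the Nash equilibrium everyone contributes 28. Group total payoff = 10 × (28 × 0.81 + 5.1 × 28) = 1654.80.

1654.80 dollars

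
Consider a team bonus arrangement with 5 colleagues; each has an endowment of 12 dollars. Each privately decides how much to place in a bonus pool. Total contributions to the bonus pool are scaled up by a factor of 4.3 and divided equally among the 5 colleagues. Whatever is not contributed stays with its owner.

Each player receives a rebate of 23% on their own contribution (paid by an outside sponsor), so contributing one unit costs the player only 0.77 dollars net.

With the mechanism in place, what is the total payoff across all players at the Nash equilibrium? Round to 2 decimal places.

The effective private return per unit is now (4.3/5) / 0.77 = 1.1169 > 1, so every player's dominant strategy flips to full contribution.
So the Nash equilibrium is full contribution by all 5; the group earns 5 × (12 × 0.23 + 4.3 × 12) = 271.80.

271.80 dollars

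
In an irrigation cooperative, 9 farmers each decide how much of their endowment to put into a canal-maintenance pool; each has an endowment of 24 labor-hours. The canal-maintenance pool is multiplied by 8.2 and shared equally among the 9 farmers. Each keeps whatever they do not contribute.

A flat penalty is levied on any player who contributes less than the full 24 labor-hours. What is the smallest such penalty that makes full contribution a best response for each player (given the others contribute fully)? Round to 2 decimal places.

Given the others contribute fully, the best deviation is to contribute 0 (any partial contribution still incurs the fine and gives up units whose private return 0.9111 is below 1).
Deviating from 24 to 0 saves 24 labor-hours but forfeits the deviator's share of the drop in the canal-maintenance pool: 8.2/9 × 24 = 21.87.
So the deviation gain is 24 − 21.87 = 2.13, and the fine must be at least 2.13 labor-hours to wipe it out.

2.13 labor-hours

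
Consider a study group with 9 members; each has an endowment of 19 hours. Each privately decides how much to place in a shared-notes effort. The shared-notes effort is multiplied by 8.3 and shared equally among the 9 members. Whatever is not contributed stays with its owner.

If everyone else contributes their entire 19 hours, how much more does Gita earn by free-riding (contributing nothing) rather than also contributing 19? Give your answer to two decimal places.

1.48 hours

Switching from a contribution of 19 to 0 lets Gita keep an extra 19 hours, but lowers the shared-notes effort by 19, which costs Gita their own share of that drop: 8.3/9 × 19 = 17.52.
Net gain = 19 − 17.52 = 1.48. The private return per contributed unit (0.9222) is below 1, so free-riding is indeed the best response regardless of what the others do.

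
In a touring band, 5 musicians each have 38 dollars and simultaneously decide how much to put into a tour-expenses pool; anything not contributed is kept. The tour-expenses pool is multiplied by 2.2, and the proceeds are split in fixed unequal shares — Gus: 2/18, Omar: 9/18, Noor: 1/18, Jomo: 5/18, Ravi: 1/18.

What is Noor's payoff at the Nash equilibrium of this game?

42.64 dollars

Each unit j contributes comes back to j as 2.2 × (j's share), so j prefers to contribute only if that share exceeds 1/2.2 = 0.4545; otherwise keeping the unit dominates.
Only Omar (9/18) clears that bar, contributing 38; the remaining 4 contribute 0. Total contributed: 38.
Noor keeps 38 and receives 2.2 × 38 × 1/18 = 4.64 from the tour-expenses pool, for a payoff of 42.64.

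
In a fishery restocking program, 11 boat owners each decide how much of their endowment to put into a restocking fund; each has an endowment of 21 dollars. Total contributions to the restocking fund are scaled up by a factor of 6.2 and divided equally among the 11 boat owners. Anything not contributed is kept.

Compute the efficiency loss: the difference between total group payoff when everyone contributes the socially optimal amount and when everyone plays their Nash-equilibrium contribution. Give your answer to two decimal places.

Each contributed unit returns 6.2/11 = 0.5636 to its contributor — below 1 — so contributing 0 is dominant for every player. At the Nash equilibrium everyone keeps their 21, and the group total is 11 × 21 = 231.
Each contributed unit returns 6.200 to the group as a whole (0.5636 to each of 11 players), which exceeds 1, so the social optimum is full contribution: group total = 6.200 × 231 = 1432.20.
Efficiency loss = 1432.20 − 231 = 1201.20.

1201.20 dollars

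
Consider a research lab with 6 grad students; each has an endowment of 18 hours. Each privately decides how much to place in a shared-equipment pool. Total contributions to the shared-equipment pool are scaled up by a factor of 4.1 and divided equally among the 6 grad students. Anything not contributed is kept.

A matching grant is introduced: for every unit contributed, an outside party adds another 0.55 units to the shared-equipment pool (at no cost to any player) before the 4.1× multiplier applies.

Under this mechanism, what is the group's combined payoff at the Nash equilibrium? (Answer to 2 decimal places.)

686.34 hours

Under the mechanism each unit contributed yields 4.1 × 1.55 / 6 = 1.0592 back to its contributor per unit of net cost, which exceeds 1, making full contribution the dominant choice for everyone.
So the Nash equilibrium is full contribution by all 6; the group earns 4.1 × 1.55 × 108 = 686.34.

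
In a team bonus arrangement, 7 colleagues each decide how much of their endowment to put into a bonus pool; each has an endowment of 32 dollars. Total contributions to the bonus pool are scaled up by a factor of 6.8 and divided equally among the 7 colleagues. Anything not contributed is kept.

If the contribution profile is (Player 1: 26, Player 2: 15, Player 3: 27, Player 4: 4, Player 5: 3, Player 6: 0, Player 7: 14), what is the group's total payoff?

740.20 dollars

Total contributed: 26 + 15 + 27 + 4 + 3 + 0 + 14 = 89; total kept: 7 × 32 − 89 = 135.
The bonus pool pays out 6.8 × 89 = 605.20 in aggregate.
Group total = 135 + 605.20 = 740.20.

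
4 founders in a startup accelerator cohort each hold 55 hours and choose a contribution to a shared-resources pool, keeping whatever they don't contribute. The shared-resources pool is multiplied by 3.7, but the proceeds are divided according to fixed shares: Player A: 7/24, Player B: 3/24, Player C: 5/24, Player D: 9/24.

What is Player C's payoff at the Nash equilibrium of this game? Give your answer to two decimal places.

For player j, contributing a unit is worthwhile iff 3.7 × (j's share) ≥ 1, i.e. iff j's share is at least 0.2703.
Player A and Player D clear that bar, contributing 55 each; the remaining 2 contribute 0. Total contributed: 110.
Player C keeps 55 and receives 3.7 × 110 × 5/24 = 84.79 from the shared-resources pool, for a payoff of 139.79.

139.79 hours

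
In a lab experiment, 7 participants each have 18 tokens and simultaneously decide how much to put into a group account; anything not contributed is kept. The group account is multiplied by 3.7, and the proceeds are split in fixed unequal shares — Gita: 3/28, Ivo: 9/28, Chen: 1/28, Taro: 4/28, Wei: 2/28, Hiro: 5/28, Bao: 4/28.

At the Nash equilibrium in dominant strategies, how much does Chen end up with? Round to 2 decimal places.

20.38 tokens

For player j, contributing a unit is worthwhile iff 3.7 × (j's share) ≥ 1, i.e. iff j's share is at least 0.2703.
Ivo alone (share 9/28) is above the threshold, contributing 18; the remaining 6 contribute 0. Total contributed: 18.
Chen keeps 18 and receives 3.7 × 18 × 1/28 = 2.38 from the group account, for a payoff of 20.38.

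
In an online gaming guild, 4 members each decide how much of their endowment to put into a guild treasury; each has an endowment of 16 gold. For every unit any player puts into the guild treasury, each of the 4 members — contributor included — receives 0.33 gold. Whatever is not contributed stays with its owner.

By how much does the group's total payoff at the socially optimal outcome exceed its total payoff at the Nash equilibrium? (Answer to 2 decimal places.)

The private return per contributed unit is 0.33 < 1, so contributing 0 is dominant for every player. At the Nash equilibrium everyone keeps their 16, and the group total is 4 × 16 = 64.
Each contributed unit returns 1.320 to the group as a whole (0.33 to each of 4 players), which exceeds 1, so the social optimum is full contribution: group total = 1.320 × 64 = 84.48.
Efficiency loss = 84.48 − 64 = 20.48.

20.48 gold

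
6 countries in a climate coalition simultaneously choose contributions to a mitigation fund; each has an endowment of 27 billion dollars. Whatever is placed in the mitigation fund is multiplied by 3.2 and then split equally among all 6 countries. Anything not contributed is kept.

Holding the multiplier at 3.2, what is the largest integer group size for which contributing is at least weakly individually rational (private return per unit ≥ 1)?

3

Private return per unit is 3.2/(group size), which is ≥ 1 whenever the group size is ≤ 3.2.
The largest such integer is 3.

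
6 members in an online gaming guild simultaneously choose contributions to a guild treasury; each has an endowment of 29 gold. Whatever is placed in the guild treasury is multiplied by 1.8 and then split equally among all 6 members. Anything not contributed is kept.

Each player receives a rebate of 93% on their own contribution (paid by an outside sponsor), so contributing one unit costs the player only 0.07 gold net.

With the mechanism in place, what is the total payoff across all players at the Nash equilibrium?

With the mechanism, a contributed unit returns (1.8/6) / 0.07 = 4.2857 per unit of net cost to the contributor — now above 1 — so contributing fully is weakly dominant for every player.
At the Nash equilibrium everyone contributes 29. Group total payoff = 6 × (29 × 0.93 + 1.8 × 29) = 475.02.

475.02 gold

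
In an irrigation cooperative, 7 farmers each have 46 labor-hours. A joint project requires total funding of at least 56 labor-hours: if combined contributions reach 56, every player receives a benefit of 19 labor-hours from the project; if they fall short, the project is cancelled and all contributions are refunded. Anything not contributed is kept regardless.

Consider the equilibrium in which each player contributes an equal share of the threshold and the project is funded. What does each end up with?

Equal share of the threshold: 56/7 = 8.
At this profile no one gains by cutting their contribution: any cut drops the total below 56, the project is cancelled, contributions are refunded, and the deviator ends with 46, which is less than 46 − 8 + 19 = 57. Contributing more than 8 just wastes the excess. So contributing exactly 8 is a best response.
Each player's payoff: 46 − 8 + 19 = 57.

57 labor-hours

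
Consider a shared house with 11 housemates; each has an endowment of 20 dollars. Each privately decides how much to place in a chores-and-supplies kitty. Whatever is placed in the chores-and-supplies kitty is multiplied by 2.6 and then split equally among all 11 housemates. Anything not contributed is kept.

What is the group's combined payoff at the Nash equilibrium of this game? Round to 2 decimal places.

Each contributed unit returns 2.6/11 = 0.2364 to its contributor — below 1 — so contributing 0 is dominant for every player. At the Nash equilibrium everyone keeps their 20, and the group total is 11 × 20 = 220.

220.00 dollars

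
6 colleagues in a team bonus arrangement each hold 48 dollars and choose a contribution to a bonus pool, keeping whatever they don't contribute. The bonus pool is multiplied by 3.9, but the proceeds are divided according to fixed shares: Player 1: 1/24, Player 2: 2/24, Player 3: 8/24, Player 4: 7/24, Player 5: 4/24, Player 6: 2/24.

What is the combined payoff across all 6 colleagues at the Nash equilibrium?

For player j, contributing a unit is worthwhile iff 3.9 × (j's share) ≥ 1, i.e. iff j's share is at least 0.2564.
Player 3 and Player 4 are above the threshold, contributing 48 each; the remaining 4 contribute 0. Total contributed: 96.
The bonus pool pays out 3.9 × 96 = 374.40 in total (split across the unequal shares, but the aggregate is all that matters for the group sum).
The 4 free-riders keep 48 each, adding 192. Group total = 192 + 374.40 = 566.40.

566.40 dollars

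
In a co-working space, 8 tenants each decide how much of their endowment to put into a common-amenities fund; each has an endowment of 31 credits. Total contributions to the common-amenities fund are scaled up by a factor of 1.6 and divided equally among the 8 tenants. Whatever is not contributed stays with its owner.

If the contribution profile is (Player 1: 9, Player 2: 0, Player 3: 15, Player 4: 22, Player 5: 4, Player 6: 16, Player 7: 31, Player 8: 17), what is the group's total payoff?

Total contributed: 9 + 0 + 15 + 22 + 4 + 16 + 31 + 17 = 114; total kept: 8 × 31 − 114 = 134.
The common-amenities fund pays out 1.6 × 114 = 182.40 in aggregate.
Group total = 134 + 182.40 = 316.40.

316.40 credits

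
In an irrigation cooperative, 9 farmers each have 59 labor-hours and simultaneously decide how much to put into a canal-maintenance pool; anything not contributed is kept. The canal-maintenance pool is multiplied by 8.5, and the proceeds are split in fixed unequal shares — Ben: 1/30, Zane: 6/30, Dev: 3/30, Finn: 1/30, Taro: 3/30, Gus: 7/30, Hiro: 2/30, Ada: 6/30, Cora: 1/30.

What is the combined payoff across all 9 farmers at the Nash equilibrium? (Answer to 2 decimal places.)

1858.50 labor-hours

Player j's private return per contributed unit is 8.5 × (j's share). Contributing is weakly dominant for j when that share is at least 1/8.5 = 0.1176, and contributing 0 is dominant otherwise.
The shares above 0.1176 belong to Zane, Gus and Ada, contributing 59 each; the remaining 6 contribute 0. Total contributed: 177.
The canal-maintenance pool pays out 8.5 × 177 = 1504.50 in total (split across the unequal shares, but the aggregate is all that matters for the group sum).
The 6 free-riders keep 59 each, adding 354. Group total = 354 + 1504.50 = 1858.50.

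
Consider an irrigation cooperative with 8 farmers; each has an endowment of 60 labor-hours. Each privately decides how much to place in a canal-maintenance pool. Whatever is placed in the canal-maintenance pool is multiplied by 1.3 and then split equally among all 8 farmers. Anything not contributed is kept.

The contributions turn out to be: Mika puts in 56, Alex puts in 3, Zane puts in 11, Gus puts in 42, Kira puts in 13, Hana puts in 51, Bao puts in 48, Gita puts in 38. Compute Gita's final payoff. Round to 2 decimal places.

Total contributed: 56 + 3 + 11 + 42 + 13 + 51 + 48 + 38 = 262.
Each receives 1.3 × 262 / 8 = 42.58 from the canal-maintenance pool.
Gita keeps 60 − 38 = 22, so Gita's payoff is 22 + 42.58 = 64.58.

64.58 labor-hours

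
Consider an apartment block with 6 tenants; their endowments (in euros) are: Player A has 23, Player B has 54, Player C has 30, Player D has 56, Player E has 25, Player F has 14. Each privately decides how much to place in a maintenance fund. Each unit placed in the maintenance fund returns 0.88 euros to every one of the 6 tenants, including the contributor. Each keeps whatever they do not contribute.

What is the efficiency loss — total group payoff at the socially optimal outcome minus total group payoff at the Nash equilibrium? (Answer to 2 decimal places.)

864.56 euros

The private return per contributed unit is 0.88 < 1 for everyone, so the Nash equilibrium is zero contribution and the group total is Σ E_j = 23 + 54 + 30 + 56 + 25 + 14 = 202.
Each contributed unit returns 5.280 to the group, so the social optimum is full contribution by everyone: group total = 5.280 × 202 = 1066.56.
Efficiency loss = (5.280 − 1) × 202 = 864.56.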